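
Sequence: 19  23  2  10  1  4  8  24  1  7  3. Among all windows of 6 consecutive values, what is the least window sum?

[19, 23, 2, 10, 1, 4] → sum 59
[23, 2, 10, 1, 4, 8] → sum 48
[2, 10, 1, 4, 8, 24] → sum 49
[10, 1, 4, 8, 24, 1] → sum 48
[1, 4, 8, 24, 1, 7] → sum 45
[4, 8, 24, 1, 7, 3] → sum 47
Least of these is 45.

45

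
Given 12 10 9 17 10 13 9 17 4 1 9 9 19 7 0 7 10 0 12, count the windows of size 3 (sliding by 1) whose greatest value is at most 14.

12 10 9 → max 12  ≤ 14 ✓
10 9 17 → max 17
9 17 10 → max 17
17 10 13 → max 17
10 13 9 → max 13  ≤ 14 ✓
13 9 17 → max 17
9 17 4 → max 17
17 4 1 → max 17
4 1 9 → max 9  ≤ 14 ✓
1 9 9 → max 9  ≤ 14 ✓
9 9 19 → max 19
9 19 7 → max 19
19 7 0 → max 19
7 0 7 → max 7  ≤ 14 ✓
0 7 10 → max 10  ≤ 14 ✓
7 10 0 → max 10  ≤ 14 ✓
10 0 12 → max 12  ≤ 14 ✓
8 windows satisfy the condition.

8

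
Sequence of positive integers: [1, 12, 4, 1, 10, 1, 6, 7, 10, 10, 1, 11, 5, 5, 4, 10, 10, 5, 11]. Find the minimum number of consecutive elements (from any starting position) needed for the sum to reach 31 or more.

4

add 1: running sum 1 < 31
add 12: running sum 13 < 31
add 4: running sum 17 < 31
add 1: running sum 18 < 31
add 10: running sum 28 < 31
add 1: running sum 29 < 31
add 6: shortest ending here [12, 4, 1, 10, 1, 6] sum 34, len 6
add 7: shortest ending here [12, 4, 1, 10, 1, 6, 7] sum 41, len 7
add 10: shortest ending here [10, 1, 6, 7, 10] sum 34, len 5
add 10: shortest ending here [6, 7, 10, 10] sum 33, len 4
add 1: shortest ending here [6, 7, 10, 10, 1] sum 34, len 5
add 11: shortest ending here [10, 10, 1, 11] sum 32, len 4
add 5: shortest ending here [10, 10, 1, 11, 5] sum 37, len 5
add 5: shortest ending here [10, 1, 11, 5, 5] sum 32, len 5
add 4: shortest ending here [10, 1, 11, 5, 5, 4] sum 36, len 6
add 10: shortest ending here [11, 5, 5, 4, 10] sum 35, len 5
add 10: shortest ending here [5, 5, 4, 10, 10] sum 34, len 5
add 5: shortest ending here [5, 4, 10, 10, 5] sum 34, len 5
add 11: shortest ending here [10, 10, 5, 11] sum 36, len 4
Shortest qualifying length: 4.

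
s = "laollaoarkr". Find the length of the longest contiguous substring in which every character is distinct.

add l: [l] len 1
add a: [l, a] len 2
add o: [l, a, o] len 3
add l (repeat l, move left end past it): [a, o, l] len 3
add l (repeat l, move left end past it): [l] len 1
add a: [l, a] len 2
add o: [l, a, o] len 3
add a (repeat a, move left end past it): [o, a] len 2
add r: [o, a, r] len 3
add k: [o, a, r, k] len 4
add r (repeat r, move left end past it): [k, r] len 2
Longest all-distinct length: 4.

4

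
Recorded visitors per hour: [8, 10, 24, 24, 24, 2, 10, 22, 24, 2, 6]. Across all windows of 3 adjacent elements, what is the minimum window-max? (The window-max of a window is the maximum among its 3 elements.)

22

[8, 10, 24] → max 24
[10, 24, 24] → max 24
[24, 24, 24] → max 24
[24, 24, 2] → max 24
[24, 2, 10] → max 24
[2, 10, 22] → max 22
[10, 22, 24] → max 24
[22, 24, 2] → max 24
[24, 2, 6] → max 24
Minimum of these is 22.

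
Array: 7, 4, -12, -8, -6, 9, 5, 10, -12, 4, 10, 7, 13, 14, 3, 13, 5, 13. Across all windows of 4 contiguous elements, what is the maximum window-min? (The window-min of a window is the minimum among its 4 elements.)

Each size-4 window and its min:
(7, 4, -12, -8) → min -12
(4, -12, -8, -6) → min -12
(-12, -8, -6, 9) → min -12
(-8, -6, 9, 5) → min -8
(-6, 9, 5, 10) → min -6
(9, 5, 10, -12) → min -12
(5, 10, -12, 4) → min -12
(10, -12, 4, 10) → min -12
(-12, 4, 10, 7) → min -12
(4, 10, 7, 13) → min 4
(10, 7, 13, 14) → min 7
(7, 13, 14, 3) → min 3
(13, 14, 3, 13) → min 3
(14, 3, 13, 5) → min 3
(3, 13, 5, 13) → min 3
Maximum of these is 7.

7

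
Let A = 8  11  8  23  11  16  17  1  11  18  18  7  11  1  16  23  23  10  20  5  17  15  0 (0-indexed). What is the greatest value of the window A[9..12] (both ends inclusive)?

18

Elements at indices 9..12: 18, 18, 7, 11
max(18, 18, 7, 11) = 18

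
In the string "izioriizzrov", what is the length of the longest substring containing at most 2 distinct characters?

4

Extend right; when distinct count exceeds 2, shrink from the left:
add i: window [i] (1 distinct), len 1
add z: window [i, z] (2 distinct), len 2
add i: window [i, z, i] (2 distinct), len 3
add o: window [i, o] (2 distinct), len 2
add r: window [o, r] (2 distinct), len 2
add i: window [r, i] (2 distinct), len 2
add i: window [r, i, i] (2 distinct), len 3
add z: window [i, i, z] (2 distinct), len 3
add z: window [i, i, z, z] (2 distinct), len 4
add r: window [z, z, r] (2 distinct), len 3
add o: window [r, o] (2 distinct), len 2
add v: window [o, v] (2 distinct), len 2
Longest length with ≤2 distinct: 4.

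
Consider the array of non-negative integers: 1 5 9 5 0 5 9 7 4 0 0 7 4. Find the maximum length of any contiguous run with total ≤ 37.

→ 1: sum 1, len 1
→ 5: sum 6, len 2
→ 9: sum 15, len 3
→ 5: sum 20, len 4
→ 0: sum 20, len 5
→ 5: sum 25, len 6
→ 9: sum 34, len 7
→ 7 (dropped 1, 5): sum 35, len 6
→ 4 (dropped 9): sum 30, len 6
→ 0: sum 30, len 7
→ 0: sum 30, len 8
→ 7: sum 37, len 9
→ 4 (dropped 5): sum 36, len 9
Longest length seen: 9.

9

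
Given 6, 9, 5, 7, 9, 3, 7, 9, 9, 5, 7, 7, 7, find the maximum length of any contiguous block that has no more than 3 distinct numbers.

7

Extend right; when distinct count exceeds 3, shrink from the left:
[6] 1 distinct, len 1
[6, 9] 2 distinct, len 2
[6, 9, 5] 3 distinct, len 3
[9, 5, 7] 3 distinct, len 3
[9, 5, 7, 9] 3 distinct, len 4
[7, 9, 3] 3 distinct, len 3
[7, 9, 3, 7] 3 distinct, len 4
[7, 9, 3, 7, 9] 3 distinct, len 5
[7, 9, 3, 7, 9, 9] 3 distinct, len 6
[7, 9, 9, 5] 3 distinct, len 4
[7, 9, 9, 5, 7] 3 distinct, len 5
[7, 9, 9, 5, 7, 7] 3 distinct, len 6
[7, 9, 9, 5, 7, 7, 7] 3 distinct, len 7
Longest length with ≤3 distinct: 7.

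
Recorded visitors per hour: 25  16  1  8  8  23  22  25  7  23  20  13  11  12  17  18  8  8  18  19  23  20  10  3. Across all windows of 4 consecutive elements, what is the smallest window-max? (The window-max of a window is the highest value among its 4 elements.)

Each size-4 window and its max:
(25, 16, 1, 8) → max 25
(16, 1, 8, 8) → max 16
(1, 8, 8, 23) → max 23
(8, 8, 23, 22) → max 23
(8, 23, 22, 25) → max 25
(23, 22, 25, 7) → max 25
(22, 25, 7, 23) → max 25
(25, 7, 23, 20) → max 25
(7, 23, 20, 13) → max 23
(23, 20, 13, 11) → max 23
(20, 13, 11, 12) → max 20
(13, 11, 12, 17) → max 17
(11, 12, 17, 18) → max 18
(12, 17, 18, 8) → max 18
(17, 18, 8, 8) → max 18
(18, 8, 8, 18) → max 18
(8, 8, 18, 19) → max 19
(8, 18, 19, 23) → max 23
(18, 19, 23, 20) → max 23
(19, 23, 20, 10) → max 23
(23, 20, 10, 3) → max 23
Smallest of these is 16.

16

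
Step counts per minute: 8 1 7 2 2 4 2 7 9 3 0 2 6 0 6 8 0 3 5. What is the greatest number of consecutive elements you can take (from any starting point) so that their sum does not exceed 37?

→ 8: sum 8, len 1
→ 1: sum 9, len 2
→ 7: sum 16, len 3
→ 2: sum 18, len 4
→ 2: sum 20, len 5
→ 4: sum 24, len 6
→ 2: sum 26, len 7
→ 7: sum 33, len 8
→ 9 (dropped 8): sum 34, len 8
→ 3: sum 37, len 9
→ 0: sum 37, len 10
→ 2 (dropped 1, 7): sum 31, len 9
→ 6: sum 37, len 10
→ 0: sum 37, len 11
→ 6 (dropped 2, 2, 4): sum 35, len 9
→ 8 (dropped 2, 7): sum 34, len 8
→ 0: sum 34, len 9
→ 3: sum 37, len 10
→ 5 (dropped 9): sum 33, len 10
Longest length seen: 11.

11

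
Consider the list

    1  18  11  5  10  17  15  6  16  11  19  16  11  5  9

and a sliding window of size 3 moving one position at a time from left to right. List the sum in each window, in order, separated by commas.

30, 34, 26, 32, 42, 38, 37, 33, 46, 46, 46, 32, 25

1 18 11 → sum 30
18 11 5 → sum 34
11 5 10 → sum 26
5 10 17 → sum 32
10 17 15 → sum 42
17 15 6 → sum 38
15 6 16 → sum 37
6 16 11 → sum 33
16 11 19 → sum 46
11 19 16 → sum 46
19 16 11 → sum 46
16 11 5 → sum 32
11 5 9 → sum 25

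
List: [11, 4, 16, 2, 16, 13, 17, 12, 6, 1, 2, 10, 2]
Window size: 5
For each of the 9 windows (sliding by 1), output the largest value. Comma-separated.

16, 16, 17, 17, 17, 17, 17, 12, 10

11 4 16 2 16 → max 16
4 16 2 16 13 → max 16
16 2 16 13 17 → max 17
2 16 13 17 12 → max 17
16 13 17 12 6 → max 17
13 17 12 6 1 → max 17
17 12 6 1 2 → max 17
12 6 1 2 10 → max 12
6 1 2 10 2 → max 10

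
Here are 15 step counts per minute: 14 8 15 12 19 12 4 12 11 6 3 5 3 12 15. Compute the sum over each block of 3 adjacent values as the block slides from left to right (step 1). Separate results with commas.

37, 35, 46, 43, 35, 28, 27, 29, 20, 14, 11, 20, 30

(14, 8, 15) → sum 37
(8, 15, 12) → sum 35
(15, 12, 19) → sum 46
(12, 19, 12) → sum 43
(19, 12, 4) → sum 35
(12, 4, 12) → sum 28
(4, 12, 11) → sum 27
(12, 11, 6) → sum 29
(11, 6, 3) → sum 20
(6, 3, 5) → sum 14
(3, 5, 3) → sum 11
(5, 3, 12) → sum 20
(3, 12, 15) → sum 30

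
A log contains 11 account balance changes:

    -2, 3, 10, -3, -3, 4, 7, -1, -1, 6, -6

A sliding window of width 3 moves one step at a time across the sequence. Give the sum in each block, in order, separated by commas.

11, 10, 4, -2, 8, 10, 5, 4, -1

(-2, 3, 10) → sum 11
(3, 10, -3) → sum 10
(10, -3, -3) → sum 4
(-3, -3, 4) → sum -2
(-3, 4, 7) → sum 8
(4, 7, -1) → sum 10
(7, -1, -1) → sum 5
(-1, -1, 6) → sum 4
(-1, 6, -6) → sum -1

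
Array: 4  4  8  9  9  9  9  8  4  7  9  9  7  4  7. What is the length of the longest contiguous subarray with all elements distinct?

4

[4] len 1
[4] len 1
[4, 8] len 2
[4, 8, 9] len 3
[9] len 1
[9] len 1
[9] len 1
[9, 8] len 2
[9, 8, 4] len 3
[9, 8, 4, 7] len 4
[8, 4, 7, 9] len 4
[9] len 1
[9, 7] len 2
[9, 7, 4] len 3
[4, 7] len 2
Longest all-distinct length: 4.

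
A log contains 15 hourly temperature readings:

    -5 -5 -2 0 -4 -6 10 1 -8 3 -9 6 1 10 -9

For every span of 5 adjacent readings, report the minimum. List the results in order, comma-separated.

(-5, -5, -2, 0, -4) → min -5
(-5, -2, 0, -4, -6) → min -6
(-2, 0, -4, -6, 10) → min -6
(0, -4, -6, 10, 1) → min -6
(-4, -6, 10, 1, -8) → min -8
(-6, 10, 1, -8, 3) → min -8
(10, 1, -8, 3, -9) → min -9
(1, -8, 3, -9, 6) → min -9
(-8, 3, -9, 6, 1) → min -9
(3, -9, 6, 1, 10) → min -9
(-9, 6, 1, 10, -9) → min -9

-5, -6, -6, -6, -8, -8, -9, -9, -9, -9, -9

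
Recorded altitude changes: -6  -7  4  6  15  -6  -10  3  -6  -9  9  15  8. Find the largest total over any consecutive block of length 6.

20

Each size-6 window and its sum:
[-6, -7, 4, 6, 15, -6] → sum 6
[-7, 4, 6, 15, -6, -10] → sum 2
[4, 6, 15, -6, -10, 3] → sum 12
[6, 15, -6, -10, 3, -6] → sum 2
[15, -6, -10, 3, -6, -9] → sum -13
[-6, -10, 3, -6, -9, 9] → sum -19
[-10, 3, -6, -9, 9, 15] → sum 2
[3, -6, -9, 9, 15, 8] → sum 20
Largest of these is 20.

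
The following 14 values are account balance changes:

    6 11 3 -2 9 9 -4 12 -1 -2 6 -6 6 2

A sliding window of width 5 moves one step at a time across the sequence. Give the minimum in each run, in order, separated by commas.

-2, -2, -4, -4, -4, -4, -4, -6, -6, -6

(6, 11, 3, -2, 9) → min -2
(11, 3, -2, 9, 9) → min -2
(3, -2, 9, 9, -4) → min -4
(-2, 9, 9, -4, 12) → min -4
(9, 9, -4, 12, -1) → min -4
(9, -4, 12, -1, -2) → min -4
(-4, 12, -1, -2, 6) → min -4
(12, -1, -2, 6, -6) → min -6
(-1, -2, 6, -6, 6) → min -6
(-2, 6, -6, 6, 2) → min -6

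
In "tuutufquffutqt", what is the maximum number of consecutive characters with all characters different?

4

[t] len 1
[t, u] len 2
[u] len 1
[u, t] len 2
[t, u] len 2
[t, u, f] len 3
[t, u, f, q] len 4
[f, q, u] len 3
[q, u, f] len 3
[f] len 1
[f, u] len 2
[f, u, t] len 3
[f, u, t, q] len 4
[q, t] len 2
Longest all-distinct length: 4.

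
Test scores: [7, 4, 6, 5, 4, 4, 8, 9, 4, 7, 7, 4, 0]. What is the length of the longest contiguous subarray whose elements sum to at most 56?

[7] sum 7 len 1
[7, 4] sum 11 len 2
[7, 4, 6] sum 17 len 3
[7, 4, 6, 5] sum 22 len 4
[7, 4, 6, 5, 4] sum 26 len 5
[7, 4, 6, 5, 4, 4] sum 30 len 6
[7, 4, 6, 5, 4, 4, 8] sum 38 len 7
[7, 4, 6, 5, 4, 4, 8, 9] sum 47 len 8
[7, 4, 6, 5, 4, 4, 8, 9, 4] sum 51 len 9
[4, 6, 5, 4, 4, 8, 9, 4, 7] sum 51 len 9
[6, 5, 4, 4, 8, 9, 4, 7, 7] sum 54 len 9
[5, 4, 4, 8, 9, 4, 7, 7, 4] sum 52 len 9
[5, 4, 4, 8, 9, 4, 7, 7, 4, 0] sum 52 len 10
Longest length seen: 10.

10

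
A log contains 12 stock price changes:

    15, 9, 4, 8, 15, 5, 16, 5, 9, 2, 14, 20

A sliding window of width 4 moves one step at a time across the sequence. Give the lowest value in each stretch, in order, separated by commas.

15 9 4 8 → min 4
9 4 8 15 → min 4
4 8 15 5 → min 4
8 15 5 16 → min 5
15 5 16 5 → min 5
5 16 5 9 → min 5
16 5 9 2 → min 2
5 9 2 14 → min 2
9 2 14 20 → min 2

4, 4, 4, 5, 5, 5, 2, 2, 2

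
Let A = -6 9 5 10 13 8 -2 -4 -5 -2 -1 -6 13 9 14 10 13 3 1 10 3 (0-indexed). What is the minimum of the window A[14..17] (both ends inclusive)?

3

Elements at indices 14..17: 14, 10, 13, 3
min(14, 10, 13, 3) = 3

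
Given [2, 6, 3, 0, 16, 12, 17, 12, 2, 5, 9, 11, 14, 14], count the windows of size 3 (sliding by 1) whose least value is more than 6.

4

2 6 3 → min 2
6 3 0 → min 0
3 0 16 → min 0
0 16 12 → min 0
16 12 17 → min 12  > 6 ✓
12 17 12 → min 12  > 6 ✓
17 12 2 → min 2
12 2 5 → min 2
2 5 9 → min 2
5 9 11 → min 5
9 11 14 → min 9  > 6 ✓
11 14 14 → min 11  > 6 ✓
4 windows satisfy the condition.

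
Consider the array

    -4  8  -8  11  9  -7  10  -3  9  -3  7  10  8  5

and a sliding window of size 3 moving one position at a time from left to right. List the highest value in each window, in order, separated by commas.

8, 11, 11, 11, 10, 10, 10, 9, 9, 10, 10, 10

(-4, 8, -8) → max 8
(8, -8, 11) → max 11
(-8, 11, 9) → max 11
(11, 9, -7) → max 11
(9, -7, 10) → max 10
(-7, 10, -3) → max 10
(10, -3, 9) → max 10
(-3, 9, -3) → max 9
(9, -3, 7) → max 9
(-3, 7, 10) → max 10
(7, 10, 8) → max 10
(10, 8, 5) → max 10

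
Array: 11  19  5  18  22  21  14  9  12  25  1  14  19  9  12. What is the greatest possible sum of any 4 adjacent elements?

11 19 5 18 → sum 53
19 5 18 22 → sum 64
5 18 22 21 → sum 66
18 22 21 14 → sum 75
22 21 14 9 → sum 66
21 14 9 12 → sum 56
14 9 12 25 → sum 60
9 12 25 1 → sum 47
12 25 1 14 → sum 52
25 1 14 19 → sum 59
1 14 19 9 → sum 43
14 19 9 12 → sum 54
Greatest of these is 75.

75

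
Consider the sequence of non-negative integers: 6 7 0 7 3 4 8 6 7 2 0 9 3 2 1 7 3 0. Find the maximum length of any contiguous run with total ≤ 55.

14

[6] sum 6 len 1
[6, 7] sum 13 len 2
[6, 7, 0] sum 13 len 3
[6, 7, 0, 7] sum 20 len 4
[6, 7, 0, 7, 3] sum 23 len 5
[6, 7, 0, 7, 3, 4] sum 27 len 6
[6, 7, 0, 7, 3, 4, 8] sum 35 len 7
[6, 7, 0, 7, 3, 4, 8, 6] sum 41 len 8
[6, 7, 0, 7, 3, 4, 8, 6, 7] sum 48 len 9
[6, 7, 0, 7, 3, 4, 8, 6, 7, 2] sum 50 len 10
[6, 7, 0, 7, 3, 4, 8, 6, 7, 2, 0] sum 50 len 11
[7, 0, 7, 3, 4, 8, 6, 7, 2, 0, 9] sum 53 len 11
[0, 7, 3, 4, 8, 6, 7, 2, 0, 9, 3] sum 49 len 11
[0, 7, 3, 4, 8, 6, 7, 2, 0, 9, 3, 2] sum 51 len 12
[0, 7, 3, 4, 8, 6, 7, 2, 0, 9, 3, 2, 1] sum 52 len 13
[3, 4, 8, 6, 7, 2, 0, 9, 3, 2, 1, 7] sum 52 len 12
[3, 4, 8, 6, 7, 2, 0, 9, 3, 2, 1, 7, 3] sum 55 len 13
[3, 4, 8, 6, 7, 2, 0, 9, 3, 2, 1, 7, 3, 0] sum 55 len 14
Longest length seen: 14.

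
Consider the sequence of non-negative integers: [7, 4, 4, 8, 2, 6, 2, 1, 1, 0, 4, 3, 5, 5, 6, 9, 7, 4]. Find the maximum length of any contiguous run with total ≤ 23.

Extend to the right; shrink from the left whenever the sum exceeds 23:
→ 7: sum 7, len 1
→ 4: sum 11, len 2
→ 4: sum 15, len 3
→ 8: sum 23, len 4
→ 2 (dropped 7): sum 18, len 4
→ 6 (dropped 4): sum 20, len 4
→ 2: sum 22, len 5
→ 1: sum 23, len 6
→ 1 (dropped 4): sum 20, len 6
→ 0: sum 20, len 7
→ 4 (dropped 8): sum 16, len 7
→ 3: sum 19, len 8
→ 5 (dropped 2): sum 22, len 8
→ 5 (dropped 6): sum 21, len 8
→ 6 (dropped 2, 1, 1): sum 23, len 6
→ 9 (dropped 0, 4, 3, 5): sum 20, len 3
→ 7 (dropped 5): sum 22, len 3
→ 4 (dropped 6): sum 20, len 3
Longest length seen: 8.

8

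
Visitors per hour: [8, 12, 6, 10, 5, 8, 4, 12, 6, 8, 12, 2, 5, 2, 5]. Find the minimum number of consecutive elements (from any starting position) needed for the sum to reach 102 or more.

15

add 8: running sum 8 < 102
add 12: running sum 20 < 102
add 6: running sum 26 < 102
add 10: running sum 36 < 102
add 5: running sum 41 < 102
add 8: running sum 49 < 102
add 4: running sum 53 < 102
add 12: running sum 65 < 102
add 6: running sum 71 < 102
add 8: running sum 79 < 102
add 12: running sum 91 < 102
add 2: running sum 93 < 102
add 5: running sum 98 < 102
add 2: running sum 100 < 102
add 5: shortest ending here [8, 12, 6, 10, 5, 8, 4, 12, 6, 8, 12, 2, 5, 2, 5] sum 105, len 15
Shortest qualifying length: 15.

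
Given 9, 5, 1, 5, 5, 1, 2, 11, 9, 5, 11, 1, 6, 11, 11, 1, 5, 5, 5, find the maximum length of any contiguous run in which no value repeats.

5

add 9: [9] len 1
add 5: [9, 5] len 2
add 1: [9, 5, 1] len 3
add 5 (repeat 5, move left end past it): [1, 5] len 2
add 5 (repeat 5, move left end past it): [5] len 1
add 1: [5, 1] len 2
add 2: [5, 1, 2] len 3
add 11: [5, 1, 2, 11] len 4
add 9: [5, 1, 2, 11, 9] len 5
add 5 (repeat 5, move left end past it): [1, 2, 11, 9, 5] len 5
add 11 (repeat 11, move left end past it): [9, 5, 11] len 3
add 1: [9, 5, 11, 1] len 4
add 6: [9, 5, 11, 1, 6] len 5
add 11 (repeat 11, move left end past it): [1, 6, 11] len 3
add 11 (repeat 11, move left end past it): [11] len 1
add 1: [11, 1] len 2
add 5: [11, 1, 5] len 3
add 5 (repeat 5, move left end past it): [5] len 1
add 5 (repeat 5, move left end past it): [5] len 1
Longest all-distinct length: 5.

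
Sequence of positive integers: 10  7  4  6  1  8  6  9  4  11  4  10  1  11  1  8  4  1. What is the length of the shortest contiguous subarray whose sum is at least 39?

6

Extend right; whenever the sum reaches 39, record the length and shrink from the left:
add 10: running sum 10 < 39
add 7: running sum 17 < 39
add 4: running sum 21 < 39
add 6: running sum 27 < 39
add 1: running sum 28 < 39
add 8: running sum 36 < 39
add 6: shortest ending here [10, 7, 4, 6, 1, 8, 6] sum 42, len 7
add 9: shortest ending here [7, 4, 6, 1, 8, 6, 9] sum 41, len 7
add 4: shortest ending here [7, 4, 6, 1, 8, 6, 9, 4] sum 45, len 8
add 11: shortest ending here [1, 8, 6, 9, 4, 11] sum 39, len 6
add 4: shortest ending here [8, 6, 9, 4, 11, 4] sum 42, len 6
add 10: shortest ending here [6, 9, 4, 11, 4, 10] sum 44, len 6
add 1: shortest ending here [9, 4, 11, 4, 10, 1] sum 39, len 6
add 11: shortest ending here [4, 11, 4, 10, 1, 11] sum 41, len 6
add 1: shortest ending here [4, 11, 4, 10, 1, 11, 1] sum 42, len 7
add 8: shortest ending here [11, 4, 10, 1, 11, 1, 8] sum 46, len 7
add 4: shortest ending here [4, 10, 1, 11, 1, 8, 4] sum 39, len 7
add 1: shortest ending here [4, 10, 1, 11, 1, 8, 4, 1] sum 40, len 8
Shortest qualifying length: 6.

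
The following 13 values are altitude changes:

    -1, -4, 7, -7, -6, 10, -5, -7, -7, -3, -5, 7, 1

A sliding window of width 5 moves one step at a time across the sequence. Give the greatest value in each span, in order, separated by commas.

(-1, -4, 7, -7, -6) → max 7
(-4, 7, -7, -6, 10) → max 10
(7, -7, -6, 10, -5) → max 10
(-7, -6, 10, -5, -7) → max 10
(-6, 10, -5, -7, -7) → max 10
(10, -5, -7, -7, -3) → max 10
(-5, -7, -7, -3, -5) → max -3
(-7, -7, -3, -5, 7) → max 7
(-7, -3, -5, 7, 1) → max 7

7, 10, 10, 10, 10, 10, -3, 7, 7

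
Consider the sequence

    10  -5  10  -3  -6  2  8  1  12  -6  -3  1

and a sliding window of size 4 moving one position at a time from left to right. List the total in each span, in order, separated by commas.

[10, -5, 10, -3] → sum 12
[-5, 10, -3, -6] → sum -4
[10, -3, -6, 2] → sum 3
[-3, -6, 2, 8] → sum 1
[-6, 2, 8, 1] → sum 5
[2, 8, 1, 12] → sum 23
[8, 1, 12, -6] → sum 15
[1, 12, -6, -3] → sum 4
[12, -6, -3, 1] → sum 4

12, -4, 3, 1, 5, 23, 15, 4, 4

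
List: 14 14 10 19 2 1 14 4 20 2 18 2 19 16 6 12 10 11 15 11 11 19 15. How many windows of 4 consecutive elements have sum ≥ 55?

4

[14, 14, 10, 19] → sum 57  ≥ 55 ✓
[14, 10, 19, 2] → sum 45
[10, 19, 2, 1] → sum 32
[19, 2, 1, 14] → sum 36
[2, 1, 14, 4] → sum 21
[1, 14, 4, 20] → sum 39
[14, 4, 20, 2] → sum 40
[4, 20, 2, 18] → sum 44
[20, 2, 18, 2] → sum 42
[2, 18, 2, 19] → sum 41
[18, 2, 19, 16] → sum 55  ≥ 55 ✓
[2, 19, 16, 6] → sum 43
[19, 16, 6, 12] → sum 53
[16, 6, 12, 10] → sum 44
[6, 12, 10, 11] → sum 39
[12, 10, 11, 15] → sum 48
[10, 11, 15, 11] → sum 47
[11, 15, 11, 11] → sum 48
[15, 11, 11, 19] → sum 56  ≥ 55 ✓
[11, 11, 19, 15] → sum 56  ≥ 55 ✓
4 windows satisfy the condition.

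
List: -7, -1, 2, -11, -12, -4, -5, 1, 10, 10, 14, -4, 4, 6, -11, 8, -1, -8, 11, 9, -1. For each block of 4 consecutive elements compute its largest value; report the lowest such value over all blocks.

-4

[-7, -1, 2, -11] → max 2
[-1, 2, -11, -12] → max 2
[2, -11, -12, -4] → max 2
[-11, -12, -4, -5] → max -4
[-12, -4, -5, 1] → max 1
[-4, -5, 1, 10] → max 10
[-5, 1, 10, 10] → max 10
[1, 10, 10, 14] → max 14
[10, 10, 14, -4] → max 14
[10, 14, -4, 4] → max 14
[14, -4, 4, 6] → max 14
[-4, 4, 6, -11] → max 6
[4, 6, -11, 8] → max 8
[6, -11, 8, -1] → max 8
[-11, 8, -1, -8] → max 8
[8, -1, -8, 11] → max 11
[-1, -8, 11, 9] → max 11
[-8, 11, 9, -1] → max 11
Lowest of these is -4.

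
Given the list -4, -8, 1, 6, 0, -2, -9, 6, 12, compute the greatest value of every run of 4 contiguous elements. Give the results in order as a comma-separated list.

Sliding a size-4 window across the 9 values:
(-4, -8, 1, 6) → max 6
(-8, 1, 6, 0) → max 6
(1, 6, 0, -2) → max 6
(6, 0, -2, -9) → max 6
(0, -2, -9, 6) → max 6
(-2, -9, 6, 12) → max 12

6, 6, 6, 6, 6, 12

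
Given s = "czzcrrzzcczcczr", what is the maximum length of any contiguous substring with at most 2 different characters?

[c] 1 distinct, len 1
[c, z] 2 distinct, len 2
[c, z, z] 2 distinct, len 3
[c, z, z, c] 2 distinct, len 4
[c, r] 2 distinct, len 2
[c, r, r] 2 distinct, len 3
[r, r, z] 2 distinct, len 3
[r, r, z, z] 2 distinct, len 4
[z, z, c] 2 distinct, len 3
[z, z, c, c] 2 distinct, len 4
[z, z, c, c, z] 2 distinct, len 5
[z, z, c, c, z, c] 2 distinct, len 6
[z, z, c, c, z, c, c] 2 distinct, len 7
[z, z, c, c, z, c, c, z] 2 distinct, len 8
[z, r] 2 distinct, len 2
Longest length with ≤2 distinct: 8.

8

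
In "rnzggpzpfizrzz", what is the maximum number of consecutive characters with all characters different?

5

add r: [r] len 1
add n: [r, n] len 2
add z: [r, n, z] len 3
add g: [r, n, z, g] len 4
add g (repeat g, move left end past it): [g] len 1
add p: [g, p] len 2
add z: [g, p, z] len 3
add p (repeat p, move left end past it): [z, p] len 2
add f: [z, p, f] len 3
add i: [z, p, f, i] len 4
add z (repeat z, move left end past it): [p, f, i, z] len 4
add r: [p, f, i, z, r] len 5
add z (repeat z, move left end past it): [r, z] len 2
add z (repeat z, move left end past it): [z] len 1
Longest all-distinct length: 5.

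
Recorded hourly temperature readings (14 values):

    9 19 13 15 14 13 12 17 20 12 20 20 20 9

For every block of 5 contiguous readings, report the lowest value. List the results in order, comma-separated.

9 19 13 15 14 → min 9
19 13 15 14 13 → min 13
13 15 14 13 12 → min 12
15 14 13 12 17 → min 12
14 13 12 17 20 → min 12
13 12 17 20 12 → min 12
12 17 20 12 20 → min 12
17 20 12 20 20 → min 12
20 12 20 20 20 → min 12
12 20 20 20 9 → min 9

9, 13, 12, 12, 12, 12, 12, 12, 12, 9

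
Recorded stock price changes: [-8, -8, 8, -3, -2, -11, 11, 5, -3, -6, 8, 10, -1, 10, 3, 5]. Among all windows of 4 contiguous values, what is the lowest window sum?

Each size-4 window and its sum:
-8 -8 8 -3 → sum -11
-8 8 -3 -2 → sum -5
8 -3 -2 -11 → sum -8
-3 -2 -11 11 → sum -5
-2 -11 11 5 → sum 3
-11 11 5 -3 → sum 2
11 5 -3 -6 → sum 7
5 -3 -6 8 → sum 4
-3 -6 8 10 → sum 9
-6 8 10 -1 → sum 11
8 10 -1 10 → sum 27
10 -1 10 3 → sum 22
-1 10 3 5 → sum 17
Lowest of these is -11.

-11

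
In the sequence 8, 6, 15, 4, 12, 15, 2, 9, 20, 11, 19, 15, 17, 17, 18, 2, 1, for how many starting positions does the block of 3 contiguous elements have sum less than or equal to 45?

11

(8, 6, 15) → sum 29  ≤ 45 ✓
(6, 15, 4) → sum 25  ≤ 45 ✓
(15, 4, 12) → sum 31  ≤ 45 ✓
(4, 12, 15) → sum 31  ≤ 45 ✓
(12, 15, 2) → sum 29  ≤ 45 ✓
(15, 2, 9) → sum 26  ≤ 45 ✓
(2, 9, 20) → sum 31  ≤ 45 ✓
(9, 20, 11) → sum 40  ≤ 45 ✓
(20, 11, 19) → sum 50
(11, 19, 15) → sum 45  ≤ 45 ✓
(19, 15, 17) → sum 51
(15, 17, 17) → sum 49
(17, 17, 18) → sum 52
(17, 18, 2) → sum 37  ≤ 45 ✓
(18, 2, 1) → sum 21  ≤ 45 ✓
11 windows satisfy the condition.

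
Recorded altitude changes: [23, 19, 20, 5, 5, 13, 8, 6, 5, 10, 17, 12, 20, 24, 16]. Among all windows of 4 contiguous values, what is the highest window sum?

23 19 20 5 → sum 67
19 20 5 5 → sum 49
20 5 5 13 → sum 43
5 5 13 8 → sum 31
5 13 8 6 → sum 32
13 8 6 5 → sum 32
8 6 5 10 → sum 29
6 5 10 17 → sum 38
5 10 17 12 → sum 44
10 17 12 20 → sum 59
17 12 20 24 → sum 73
12 20 24 16 → sum 72
Highest of these is 73.

73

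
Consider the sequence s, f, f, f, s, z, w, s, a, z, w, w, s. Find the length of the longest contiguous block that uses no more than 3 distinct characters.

6

[s] 1 distinct, len 1
[s, f] 2 distinct, len 2
[s, f, f] 2 distinct, len 3
[s, f, f, f] 2 distinct, len 4
[s, f, f, f, s] 2 distinct, len 5
[s, f, f, f, s, z] 3 distinct, len 6
[s, z, w] 3 distinct, len 3
[s, z, w, s] 3 distinct, len 4
[w, s, a] 3 distinct, len 3
[s, a, z] 3 distinct, len 3
[a, z, w] 3 distinct, len 3
[a, z, w, w] 3 distinct, len 4
[z, w, w, s] 3 distinct, len 4
Longest length with ≤3 distinct: 6.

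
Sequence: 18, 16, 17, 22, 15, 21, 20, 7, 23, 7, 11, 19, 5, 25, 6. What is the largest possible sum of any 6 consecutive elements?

Each size-6 window and its sum:
(18, 16, 17, 22, 15, 21) → sum 109
(16, 17, 22, 15, 21, 20) → sum 111
(17, 22, 15, 21, 20, 7) → sum 102
(22, 15, 21, 20, 7, 23) → sum 108
(15, 21, 20, 7, 23, 7) → sum 93
(21, 20, 7, 23, 7, 11) → sum 89
(20, 7, 23, 7, 11, 19) → sum 87
(7, 23, 7, 11, 19, 5) → sum 72
(23, 7, 11, 19, 5, 25) → sum 90
(7, 11, 19, 5, 25, 6) → sum 73
Largest of these is 111.

111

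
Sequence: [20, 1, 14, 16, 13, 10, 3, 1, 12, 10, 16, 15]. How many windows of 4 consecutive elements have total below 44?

[20, 1, 14, 16] → sum 51
[1, 14, 16, 13] → sum 44
[14, 16, 13, 10] → sum 53
[16, 13, 10, 3] → sum 42  < 44 ✓
[13, 10, 3, 1] → sum 27  < 44 ✓
[10, 3, 1, 12] → sum 26  < 44 ✓
[3, 1, 12, 10] → sum 26  < 44 ✓
[1, 12, 10, 16] → sum 39  < 44 ✓
[12, 10, 16, 15] → sum 53
5 windows satisfy the condition.

5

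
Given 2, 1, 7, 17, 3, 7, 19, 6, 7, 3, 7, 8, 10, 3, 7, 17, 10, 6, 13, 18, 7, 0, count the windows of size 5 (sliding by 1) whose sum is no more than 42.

2 1 7 17 3 → sum 30  ≤ 42 ✓
1 7 17 3 7 → sum 35  ≤ 42 ✓
7 17 3 7 19 → sum 53
17 3 7 19 6 → sum 52
3 7 19 6 7 → sum 42  ≤ 42 ✓
7 19 6 7 3 → sum 42  ≤ 42 ✓
19 6 7 3 7 → sum 42  ≤ 42 ✓
6 7 3 7 8 → sum 31  ≤ 42 ✓
7 3 7 8 10 → sum 35  ≤ 42 ✓
3 7 8 10 3 → sum 31  ≤ 42 ✓
7 8 10 3 7 → sum 35  ≤ 42 ✓
8 10 3 7 17 → sum 45
10 3 7 17 10 → sum 47
3 7 17 10 6 → sum 43
7 17 10 6 13 → sum 53
17 10 6 13 18 → sum 64
10 6 13 18 7 → sum 54
6 13 18 7 0 → sum 44
9 windows satisfy the condition.

9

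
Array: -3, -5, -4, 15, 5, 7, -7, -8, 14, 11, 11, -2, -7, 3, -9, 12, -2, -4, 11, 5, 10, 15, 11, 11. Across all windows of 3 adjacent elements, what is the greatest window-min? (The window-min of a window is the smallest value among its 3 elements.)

11

Window mins for each of the 22 positions:
[-3, -5, -4] → min -5
[-5, -4, 15] → min -5
[-4, 15, 5] → min -4
[15, 5, 7] → min 5
[5, 7, -7] → min -7
[7, -7, -8] → min -8
[-7, -8, 14] → min -8
[-8, 14, 11] → min -8
[14, 11, 11] → min 11
[11, 11, -2] → min -2
[11, -2, -7] → min -7
[-2, -7, 3] → min -7
[-7, 3, -9] → min -9
[3, -9, 12] → min -9
[-9, 12, -2] → min -9
[12, -2, -4] → min -4
[-2, -4, 11] → min -4
[-4, 11, 5] → min -4
[11, 5, 10] → min 5
[5, 10, 15] → min 5
[10, 15, 11] → min 10
[15, 11, 11] → min 11
Greatest of these is 11.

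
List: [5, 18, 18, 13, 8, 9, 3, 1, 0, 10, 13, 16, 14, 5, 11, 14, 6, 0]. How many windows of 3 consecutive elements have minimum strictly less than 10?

13

[5, 18, 18] → min 5  < 10 ✓
[18, 18, 13] → min 13
[18, 13, 8] → min 8  < 10 ✓
[13, 8, 9] → min 8  < 10 ✓
[8, 9, 3] → min 3  < 10 ✓
[9, 3, 1] → min 1  < 10 ✓
[3, 1, 0] → min 0  < 10 ✓
[1, 0, 10] → min 0  < 10 ✓
[0, 10, 13] → min 0  < 10 ✓
[10, 13, 16] → min 10
[13, 16, 14] → min 13
[16, 14, 5] → min 5  < 10 ✓
[14, 5, 11] → min 5  < 10 ✓
[5, 11, 14] → min 5  < 10 ✓
[11, 14, 6] → min 6  < 10 ✓
[14, 6, 0] → min 0  < 10 ✓
13 windows satisfy the condition.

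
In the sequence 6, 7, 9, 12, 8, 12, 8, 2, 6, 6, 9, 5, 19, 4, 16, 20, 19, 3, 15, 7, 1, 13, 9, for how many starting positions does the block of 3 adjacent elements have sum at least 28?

11

6 7 9 → sum 22
7 9 12 → sum 28  ≥ 28 ✓
9 12 8 → sum 29  ≥ 28 ✓
12 8 12 → sum 32  ≥ 28 ✓
8 12 8 → sum 28  ≥ 28 ✓
12 8 2 → sum 22
8 2 6 → sum 16
2 6 6 → sum 14
6 6 9 → sum 21
6 9 5 → sum 20
9 5 19 → sum 33  ≥ 28 ✓
5 19 4 → sum 28  ≥ 28 ✓
19 4 16 → sum 39  ≥ 28 ✓
4 16 20 → sum 40  ≥ 28 ✓
16 20 19 → sum 55  ≥ 28 ✓
20 19 3 → sum 42  ≥ 28 ✓
19 3 15 → sum 37  ≥ 28 ✓
3 15 7 → sum 25
15 7 1 → sum 23
7 1 13 → sum 21
1 13 9 → sum 23
11 windows satisfy the condition.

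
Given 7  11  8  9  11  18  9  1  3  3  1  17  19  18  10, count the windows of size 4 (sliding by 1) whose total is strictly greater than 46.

7 11 8 9 → sum 35
11 8 9 11 → sum 39
8 9 11 18 → sum 46
9 11 18 9 → sum 47  > 46 ✓
11 18 9 1 → sum 39
18 9 1 3 → sum 31
9 1 3 3 → sum 16
1 3 3 1 → sum 8
3 3 1 17 → sum 24
3 1 17 19 → sum 40
1 17 19 18 → sum 55  > 46 ✓
17 19 18 10 → sum 64  > 46 ✓
3 windows satisfy the condition.

3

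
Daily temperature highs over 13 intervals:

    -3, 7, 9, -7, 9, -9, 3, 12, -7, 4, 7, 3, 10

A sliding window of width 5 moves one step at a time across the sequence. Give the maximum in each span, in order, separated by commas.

Sliding a size-5 window across the 13 values:
[-3, 7, 9, -7, 9] → max 9
[7, 9, -7, 9, -9] → max 9
[9, -7, 9, -9, 3] → max 9
[-7, 9, -9, 3, 12] → max 12
[9, -9, 3, 12, -7] → max 12
[-9, 3, 12, -7, 4] → max 12
[3, 12, -7, 4, 7] → max 12
[12, -7, 4, 7, 3] → max 12
[-7, 4, 7, 3, 10] → max 10

9, 9, 9, 12, 12, 12, 12, 12, 10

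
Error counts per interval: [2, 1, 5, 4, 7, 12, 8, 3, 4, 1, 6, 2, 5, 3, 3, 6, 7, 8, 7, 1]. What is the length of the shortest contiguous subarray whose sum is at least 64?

Extend right; whenever the sum reaches 64, record the length and shrink from the left:
add 2: running sum 2 < 64
add 1: running sum 3 < 64
add 5: running sum 8 < 64
add 4: running sum 12 < 64
add 7: running sum 19 < 64
add 12: running sum 31 < 64
add 8: running sum 39 < 64
add 3: running sum 42 < 64
add 4: running sum 46 < 64
add 1: running sum 47 < 64
add 6: running sum 53 < 64
add 2: running sum 55 < 64
add 5: running sum 60 < 64
add 3: running sum 63 < 64
end 14: [1, 5, 4, 7, 12, 8, 3, 4, 1, 6, 2, 5, 3, 3] sum 64, len 14
end 15: [4, 7, 12, 8, 3, 4, 1, 6, 2, 5, 3, 3, 6] sum 64, len 13
end 16: [7, 12, 8, 3, 4, 1, 6, 2, 5, 3, 3, 6, 7] sum 67, len 13
end 17: [12, 8, 3, 4, 1, 6, 2, 5, 3, 3, 6, 7, 8] sum 68, len 13
end 18: [12, 8, 3, 4, 1, 6, 2, 5, 3, 3, 6, 7, 8, 7] sum 75, len 14
end 19: [8, 3, 4, 1, 6, 2, 5, 3, 3, 6, 7, 8, 7, 1] sum 64, len 14
Shortest qualifying length: 13.

13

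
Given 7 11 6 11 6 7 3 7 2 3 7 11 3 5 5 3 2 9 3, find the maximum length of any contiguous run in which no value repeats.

4

[7] len 1
[7, 11] len 2
[7, 11, 6] len 3
[6, 11] len 2
[11, 6] len 2
[11, 6, 7] len 3
[11, 6, 7, 3] len 4
[3, 7] len 2
[3, 7, 2] len 3
[7, 2, 3] len 3
[2, 3, 7] len 3
[2, 3, 7, 11] len 4
[7, 11, 3] len 3
[7, 11, 3, 5] len 4
[5] len 1
[5, 3] len 2
[5, 3, 2] len 3
[5, 3, 2, 9] len 4
[2, 9, 3] len 3
Longest all-distinct length: 4.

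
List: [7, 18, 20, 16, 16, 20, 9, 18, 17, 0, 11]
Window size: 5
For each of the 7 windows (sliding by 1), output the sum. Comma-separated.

7 18 20 16 16 → sum 77
18 20 16 16 20 → sum 90
20 16 16 20 9 → sum 81
16 16 20 9 18 → sum 79
16 20 9 18 17 → sum 80
20 9 18 17 0 → sum 64
9 18 17 0 11 → sum 55

77, 90, 81, 79, 80, 64, 55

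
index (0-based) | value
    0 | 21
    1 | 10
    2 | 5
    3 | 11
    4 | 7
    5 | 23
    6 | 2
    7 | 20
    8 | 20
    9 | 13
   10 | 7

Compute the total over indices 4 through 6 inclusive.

32

Elements at indices 4..6: 7, 23, 2
sum(7, 23, 2) = 32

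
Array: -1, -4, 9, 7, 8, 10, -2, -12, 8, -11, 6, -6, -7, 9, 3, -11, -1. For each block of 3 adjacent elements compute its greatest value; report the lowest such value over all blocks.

3

[-1, -4, 9] → max 9
[-4, 9, 7] → max 9
[9, 7, 8] → max 9
[7, 8, 10] → max 10
[8, 10, -2] → max 10
[10, -2, -12] → max 10
[-2, -12, 8] → max 8
[-12, 8, -11] → max 8
[8, -11, 6] → max 8
[-11, 6, -6] → max 6
[6, -6, -7] → max 6
[-6, -7, 9] → max 9
[-7, 9, 3] → max 9
[9, 3, -11] → max 9
[3, -11, -1] → max 3
Lowest of these is 3.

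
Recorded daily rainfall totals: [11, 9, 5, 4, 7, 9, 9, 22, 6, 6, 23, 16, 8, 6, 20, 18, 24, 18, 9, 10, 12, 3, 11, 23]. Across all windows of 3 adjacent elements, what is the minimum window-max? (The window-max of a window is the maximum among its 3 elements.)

(11, 9, 5) → max 11
(9, 5, 4) → max 9
(5, 4, 7) → max 7
(4, 7, 9) → max 9
(7, 9, 9) → max 9
(9, 9, 22) → max 22
(9, 22, 6) → max 22
(22, 6, 6) → max 22
(6, 6, 23) → max 23
(6, 23, 16) → max 23
(23, 16, 8) → max 23
(16, 8, 6) → max 16
(8, 6, 20) → max 20
(6, 20, 18) → max 20
(20, 18, 24) → max 24
(18, 24, 18) → max 24
(24, 18, 9) → max 24
(18, 9, 10) → max 18
(9, 10, 12) → max 12
(10, 12, 3) → max 12
(12, 3, 11) → max 12
(3, 11, 23) → max 23
Minimum of these is 7.

7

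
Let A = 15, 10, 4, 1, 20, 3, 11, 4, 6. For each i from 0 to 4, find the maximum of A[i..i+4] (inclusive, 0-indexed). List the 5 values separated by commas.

15 10 4 1 20 → max 20
10 4 1 20 3 → max 20
4 1 20 3 11 → max 20
1 20 3 11 4 → max 20
20 3 11 4 6 → max 20

20, 20, 20, 20, 20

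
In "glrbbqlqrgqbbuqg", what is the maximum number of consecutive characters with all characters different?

4

[g] len 1
[g, l] len 2
[g, l, r] len 3
[g, l, r, b] len 4
[b] len 1
[b, q] len 2
[b, q, l] len 3
[l, q] len 2
[l, q, r] len 3
[l, q, r, g] len 4
[r, g, q] len 3
[r, g, q, b] len 4
[b] len 1
[b, u] len 2
[b, u, q] len 3
[b, u, q, g] len 4
Longest all-distinct length: 4.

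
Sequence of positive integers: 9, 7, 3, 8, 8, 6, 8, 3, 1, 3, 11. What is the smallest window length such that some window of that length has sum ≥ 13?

add 9: running sum 9 < 13
add 7: shortest ending here [9, 7] sum 16, len 2
add 3: shortest ending here [9, 7, 3] sum 19, len 3
add 8: shortest ending here [7, 3, 8] sum 18, len 3
add 8: shortest ending here [8, 8] sum 16, len 2
add 6: shortest ending here [8, 6] sum 14, len 2
add 8: shortest ending here [6, 8] sum 14, len 2
add 3: shortest ending here [6, 8, 3] sum 17, len 3
add 1: shortest ending here [6, 8, 3, 1] sum 18, len 4
add 3: shortest ending here [8, 3, 1, 3] sum 15, len 4
add 11: shortest ending here [3, 11] sum 14, len 2
Shortest qualifying length: 2.

2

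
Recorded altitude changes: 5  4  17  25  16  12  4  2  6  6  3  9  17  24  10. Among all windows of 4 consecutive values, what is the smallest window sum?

17

[5, 4, 17, 25] → sum 51
[4, 17, 25, 16] → sum 62
[17, 25, 16, 12] → sum 70
[25, 16, 12, 4] → sum 57
[16, 12, 4, 2] → sum 34
[12, 4, 2, 6] → sum 24
[4, 2, 6, 6] → sum 18
[2, 6, 6, 3] → sum 17
[6, 6, 3, 9] → sum 24
[6, 3, 9, 17] → sum 35
[3, 9, 17, 24] → sum 53
[9, 17, 24, 10] → sum 60
Smallest of these is 17.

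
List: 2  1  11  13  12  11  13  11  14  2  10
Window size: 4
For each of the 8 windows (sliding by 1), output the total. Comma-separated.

[2, 1, 11, 13] → sum 27
[1, 11, 13, 12] → sum 37
[11, 13, 12, 11] → sum 47
[13, 12, 11, 13] → sum 49
[12, 11, 13, 11] → sum 47
[11, 13, 11, 14] → sum 49
[13, 11, 14, 2] → sum 40
[11, 14, 2, 10] → sum 37

27, 37, 47, 49, 47, 49, 40, 37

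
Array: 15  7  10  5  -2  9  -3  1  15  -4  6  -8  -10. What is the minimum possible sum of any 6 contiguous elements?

0

15 7 10 5 -2 9 → sum 44
7 10 5 -2 9 -3 → sum 26
10 5 -2 9 -3 1 → sum 20
5 -2 9 -3 1 15 → sum 25
-2 9 -3 1 15 -4 → sum 16
9 -3 1 15 -4 6 → sum 24
-3 1 15 -4 6 -8 → sum 7
1 15 -4 6 -8 -10 → sum 0
Minimum of these is 0.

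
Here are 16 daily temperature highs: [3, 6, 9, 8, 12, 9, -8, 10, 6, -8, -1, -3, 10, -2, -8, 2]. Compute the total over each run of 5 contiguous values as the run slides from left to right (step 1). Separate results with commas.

Sliding a size-5 window across the 16 values:
[3, 6, 9, 8, 12] → sum 38
[6, 9, 8, 12, 9] → sum 44
[9, 8, 12, 9, -8] → sum 30
[8, 12, 9, -8, 10] → sum 31
[12, 9, -8, 10, 6] → sum 29
[9, -8, 10, 6, -8] → sum 9
[-8, 10, 6, -8, -1] → sum -1
[10, 6, -8, -1, -3] → sum 4
[6, -8, -1, -3, 10] → sum 4
[-8, -1, -3, 10, -2] → sum -4
[-1, -3, 10, -2, -8] → sum -4
[-3, 10, -2, -8, 2] → sum -1

38, 44, 30, 31, 29, 9, -1, 4, 4, -4, -4, -1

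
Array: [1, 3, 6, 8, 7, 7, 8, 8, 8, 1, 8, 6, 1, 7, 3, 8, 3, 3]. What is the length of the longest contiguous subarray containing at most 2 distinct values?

6

[1] 1 distinct, len 1
[1, 3] 2 distinct, len 2
[3, 6] 2 distinct, len 2
[6, 8] 2 distinct, len 2
[8, 7] 2 distinct, len 2
[8, 7, 7] 2 distinct, len 3
[8, 7, 7, 8] 2 distinct, len 4
[8, 7, 7, 8, 8] 2 distinct, len 5
[8, 7, 7, 8, 8, 8] 2 distinct, len 6
[8, 8, 8, 1] 2 distinct, len 4
[8, 8, 8, 1, 8] 2 distinct, len 5
[8, 6] 2 distinct, len 2
[6, 1] 2 distinct, len 2
[1, 7] 2 distinct, len 2
[7, 3] 2 distinct, len 2
[3, 8] 2 distinct, len 2
[3, 8, 3] 2 distinct, len 3
[3, 8, 3, 3] 2 distinct, len 4
Longest length with ≤2 distinct: 6.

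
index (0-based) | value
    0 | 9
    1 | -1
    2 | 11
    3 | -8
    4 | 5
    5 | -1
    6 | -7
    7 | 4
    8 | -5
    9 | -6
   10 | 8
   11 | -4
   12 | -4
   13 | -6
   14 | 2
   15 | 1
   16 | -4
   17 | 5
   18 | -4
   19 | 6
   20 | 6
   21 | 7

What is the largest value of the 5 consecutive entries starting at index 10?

8

Elements at indices 10..14: 8, -4, -4, -6, 2
max(8, -4, -4, -6, 2) = 8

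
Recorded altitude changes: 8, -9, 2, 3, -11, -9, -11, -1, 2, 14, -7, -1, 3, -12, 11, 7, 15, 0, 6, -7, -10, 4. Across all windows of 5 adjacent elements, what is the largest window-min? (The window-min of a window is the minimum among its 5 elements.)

0

[8, -9, 2, 3, -11] → min -11
[-9, 2, 3, -11, -9] → min -11
[2, 3, -11, -9, -11] → min -11
[3, -11, -9, -11, -1] → min -11
[-11, -9, -11, -1, 2] → min -11
[-9, -11, -1, 2, 14] → min -11
[-11, -1, 2, 14, -7] → min -11
[-1, 2, 14, -7, -1] → min -7
[2, 14, -7, -1, 3] → min -7
[14, -7, -1, 3, -12] → min -12
[-7, -1, 3, -12, 11] → min -12
[-1, 3, -12, 11, 7] → min -12
[3, -12, 11, 7, 15] → min -12
[-12, 11, 7, 15, 0] → min -12
[11, 7, 15, 0, 6] → min 0
[7, 15, 0, 6, -7] → min -7
[15, 0, 6, -7, -10] → min -10
[0, 6, -7, -10, 4] → min -10
Largest of these is 0.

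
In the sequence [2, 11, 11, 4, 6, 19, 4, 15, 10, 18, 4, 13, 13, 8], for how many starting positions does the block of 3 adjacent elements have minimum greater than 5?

2

2 11 11 → min 2
11 11 4 → min 4
11 4 6 → min 4
4 6 19 → min 4
6 19 4 → min 4
19 4 15 → min 4
4 15 10 → min 4
15 10 18 → min 10  > 5 ✓
10 18 4 → min 4
18 4 13 → min 4
4 13 13 → min 4
13 13 8 → min 8  > 5 ✓
2 windows satisfy the condition.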